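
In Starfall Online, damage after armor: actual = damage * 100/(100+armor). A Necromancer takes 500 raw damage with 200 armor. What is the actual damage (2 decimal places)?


actual = 500 * 100 / (100 + 200)
= 500 * 100 / 300
= 50000 / 300
= 166.67

166.67 damage


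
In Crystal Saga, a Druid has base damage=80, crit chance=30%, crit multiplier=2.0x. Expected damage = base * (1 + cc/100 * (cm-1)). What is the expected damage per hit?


E[dmg] = base * (1 + crit_chance * (crit_mult - 1))
cc as decimal = 30/100 = 0.3
cm - 1 = 2.0 - 1 = 1.0
Bonus factor = 0.3 * 1.0 = 0.3
Total multiplier = 1 + 0.3 = 1.3
Expected damage = 80 * 1.3 = 104.00

104.00 damage


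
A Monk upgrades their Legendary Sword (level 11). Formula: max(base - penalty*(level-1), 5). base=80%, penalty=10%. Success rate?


raw_rate = 80 - 10 * (11 - 1)
= 80 - 10 * 10
= 80 - 100
= -20
Apply floor: max(-20, 5) = 5%

5%


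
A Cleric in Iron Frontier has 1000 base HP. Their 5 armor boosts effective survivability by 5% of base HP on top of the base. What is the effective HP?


EHP = 1000 * (1 + 5/100)
= 1000 * (1 + 0.05)
= 1000 * 1.05
= 1050.0

1050.0 EHP


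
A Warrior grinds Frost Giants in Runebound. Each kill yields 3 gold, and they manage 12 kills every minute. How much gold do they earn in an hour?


Gold per minute = 3 * 12 = 36
Gold per hour = 36 * 60 = 2160

2160 gold/hour


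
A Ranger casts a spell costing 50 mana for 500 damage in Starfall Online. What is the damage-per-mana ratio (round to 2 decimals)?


Efficiency = damage / mana
= 500 / 50
= 10.00

10.00 dmg/mana


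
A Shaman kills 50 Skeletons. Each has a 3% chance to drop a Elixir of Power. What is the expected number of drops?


Expected drops = kills * (drop_rate / 100)
= 50 * (3 / 100)
= 50 * 0.03
= 1.5

1.5 drops


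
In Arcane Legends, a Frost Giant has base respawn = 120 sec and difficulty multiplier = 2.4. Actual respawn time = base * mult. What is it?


Respawn time = base * multiplier
= 120 * 2.4
= 288.0 seconds

288.0 seconds


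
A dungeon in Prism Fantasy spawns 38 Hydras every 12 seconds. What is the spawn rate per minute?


Spawns per minute = count * (60 / interval)
= 38 * (60 / 12)
= 38 * 5.0
= 190.0

190.0 per minute


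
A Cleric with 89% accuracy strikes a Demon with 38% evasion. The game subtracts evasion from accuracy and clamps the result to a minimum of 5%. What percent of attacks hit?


accuracy - evasion = 89 - 38 = 51
Apply floor: max(51, 5) = 51
Hit chance = 51%

51%


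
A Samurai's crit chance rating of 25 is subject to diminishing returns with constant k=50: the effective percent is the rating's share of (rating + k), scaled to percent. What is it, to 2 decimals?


effective% = rating / (rating + k) * 100
= 25 / (25 + 50) * 100
= 25 / 75 * 100
= 0.333333 * 100
= 33.33%

33.33%


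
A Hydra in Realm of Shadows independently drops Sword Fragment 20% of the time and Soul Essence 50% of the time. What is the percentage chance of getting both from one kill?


For independent events, P(both) = P(A) * P(B)
= 20% * 50%
= 1000 / 100 %
= 10.0%

10.0%


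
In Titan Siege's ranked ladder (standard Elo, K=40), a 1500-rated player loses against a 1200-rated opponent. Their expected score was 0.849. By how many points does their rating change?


Elo update: delta = K * (S - Ea), where S = 0 (loses)
S - Ea = 0 - 0.849 = -0.849
Rating change = 40 * -0.849
= -33.96

-33.96 rating points


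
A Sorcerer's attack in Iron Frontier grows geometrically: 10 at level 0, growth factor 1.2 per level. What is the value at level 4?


value = base * growth^level
= 10 * 1.2^4
= 10 * 2.0736
= 20.74

20.74 attack


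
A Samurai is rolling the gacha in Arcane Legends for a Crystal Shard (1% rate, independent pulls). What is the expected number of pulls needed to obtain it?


Expected pulls for a geometric distribution = 1/p = 100 / rate%
= 100 / 1
= 100.0

100.0 pulls


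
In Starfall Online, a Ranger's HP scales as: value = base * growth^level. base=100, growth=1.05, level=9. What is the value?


value = base * growth^level
= 100 * 1.05^9
= 100 * 1.551328
= 155.13

155.13 HP


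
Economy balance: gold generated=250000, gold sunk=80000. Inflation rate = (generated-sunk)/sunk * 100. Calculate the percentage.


Net gold = 250000 - 80000 = 170000
Inflation rate = net / sunk * 100 = 170000 / 80000 * 100
= 2.125 * 100
= 212.50%

212.50%


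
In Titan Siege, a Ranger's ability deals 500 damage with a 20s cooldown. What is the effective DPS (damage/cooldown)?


DPS = damage / cooldown
= 500 / 20
= 25.00

25.00 DPS


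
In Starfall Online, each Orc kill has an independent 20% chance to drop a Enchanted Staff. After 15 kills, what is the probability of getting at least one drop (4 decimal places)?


P(at least one) = 1 - P(none) = 1 - (1-p)^n
p = 20/100 = 0.2
1 - p = 0.8
(1 - p)^15 = 0.8^15 = 0.035184
P(at least one) = 1 - 0.035184 = 0.9648

0.9648


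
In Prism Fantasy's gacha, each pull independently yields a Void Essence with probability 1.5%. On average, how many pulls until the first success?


Expected pulls for a geometric distribution = 1/p = 100 / rate%
= 100 / 1.5
= 66.67

66.67 pulls


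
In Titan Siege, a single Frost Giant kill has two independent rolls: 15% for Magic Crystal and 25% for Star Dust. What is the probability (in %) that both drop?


For independent events, P(both) = P(A) * P(B)
= 15% * 25%
= 375 / 100 %
= 3.75%

3.75%


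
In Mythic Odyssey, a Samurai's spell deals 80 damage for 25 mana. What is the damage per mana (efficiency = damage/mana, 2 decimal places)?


Efficiency = damage / mana
= 80 / 25
= 3.20

3.20 dmg/mana


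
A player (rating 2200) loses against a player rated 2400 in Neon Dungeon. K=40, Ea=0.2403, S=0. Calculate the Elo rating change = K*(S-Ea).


Elo update: delta = K * (S - Ea), where S = 0 (loses)
S - Ea = 0 - 0.2403 = -0.2403
Rating change = 40 * -0.2403
= -9.61

-9.61 rating points


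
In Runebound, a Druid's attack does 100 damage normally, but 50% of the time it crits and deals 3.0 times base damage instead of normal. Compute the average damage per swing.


E[dmg] = base * (1 + crit_chance * (crit_mult - 1))
cc as decimal = 50/100 = 0.5
cm - 1 = 3.0 - 1 = 2.0
Bonus factor = 0.5 * 2.0 = 1.0
Total multiplier = 1 + 1.0 = 2.0
Expected damage = 100 * 2.0 = 200.00

200.00 damage


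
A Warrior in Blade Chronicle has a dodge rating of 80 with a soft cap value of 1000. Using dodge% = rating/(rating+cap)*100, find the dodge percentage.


dodge% = 80 / (80 + 1000) * 100
= 80 / 1080 * 100
= 0.074074 * 100
= 7.41%

7.41%


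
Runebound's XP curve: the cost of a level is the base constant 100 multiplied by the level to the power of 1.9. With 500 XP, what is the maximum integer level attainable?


XP = 100 * level^1.9, so level = (XP / 100)^(1/1.9)
= (500 / 100)^(1/1.9)
= 5.0^0.5263
= 2.3328
Floor: level = 2

level 2


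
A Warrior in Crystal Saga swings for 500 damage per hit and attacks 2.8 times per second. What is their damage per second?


DPS = damage * attack_speed
= 500 * 2.8
= 1400.0

1400.0 DPS


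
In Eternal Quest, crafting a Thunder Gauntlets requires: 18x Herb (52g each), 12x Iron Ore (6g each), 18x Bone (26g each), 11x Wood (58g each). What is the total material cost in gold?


Cost breakdown:
  Herb: 18 * 52 = 936
  Iron Ore: 12 * 6 = 72
  Bone: 18 * 26 = 468
  Wood: 11 * 58 = 638
Total = 936 + 72 + 468 + 638 = 2114

2114 gold


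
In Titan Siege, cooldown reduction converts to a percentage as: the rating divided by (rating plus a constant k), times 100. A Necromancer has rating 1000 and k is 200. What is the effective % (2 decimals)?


effective% = rating / (rating + k) * 100
= 1000 / (1000 + 200) * 100
= 1000 / 1200 * 100
= 0.833333 * 100
= 83.33%

83.33%


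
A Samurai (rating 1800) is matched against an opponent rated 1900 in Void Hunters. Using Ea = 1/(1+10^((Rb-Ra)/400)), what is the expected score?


Elo expected score: Ea = 1/(1 + 10^((Rb-Ra)/400))
Rb - Ra = 1900 - 1800 = 100
(Rb-Ra)/400 = 100/400 = 0.25
10^0.25 = 1.778279
Ea = 1/(1 + 1.778279) = 1/2.778279 = 0.3599

0.3599


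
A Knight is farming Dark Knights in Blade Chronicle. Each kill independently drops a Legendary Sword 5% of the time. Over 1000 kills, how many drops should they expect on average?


Expected drops = kills * (drop_rate / 100)
= 1000 * (5 / 100)
= 1000 * 0.05
= 50.0

50.0 drops


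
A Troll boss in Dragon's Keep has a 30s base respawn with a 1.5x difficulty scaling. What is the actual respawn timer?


Respawn time = base * multiplier
= 30 * 1.5
= 45.0 seconds

45.0 seconds


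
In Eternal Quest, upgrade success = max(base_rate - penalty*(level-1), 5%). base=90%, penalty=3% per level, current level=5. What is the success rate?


raw_rate = 90 - 3 * (5 - 1)
= 90 - 3 * 4
= 90 - 12
= 78
Apply floor: max(78, 5) = 78%

78%


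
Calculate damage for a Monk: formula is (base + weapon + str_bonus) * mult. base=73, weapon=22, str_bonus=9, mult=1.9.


Sum base + weapon + str = 73 + 22 + 9 = 104
Multiply by 1.9:
104 * 1.9 = 197.6

197.6 damage


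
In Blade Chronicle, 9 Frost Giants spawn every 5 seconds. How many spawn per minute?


Spawns per minute = count * (60 / interval)
= 9 * (60 / 5)
= 9 * 12.0
= 108.0

108.0 per minute


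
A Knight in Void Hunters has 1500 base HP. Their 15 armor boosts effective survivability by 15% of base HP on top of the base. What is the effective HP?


EHP = 1500 * (1 + 15/100)
= 1500 * (1 + 0.15)
= 1500 * 1.15
= 1725.0

1725.0 EHP


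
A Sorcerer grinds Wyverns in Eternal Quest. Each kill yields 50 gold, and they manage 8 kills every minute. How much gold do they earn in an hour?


Gold per minute = 50 * 8 = 400
Gold per hour = 400 * 60 = 24000

24000 gold/hour


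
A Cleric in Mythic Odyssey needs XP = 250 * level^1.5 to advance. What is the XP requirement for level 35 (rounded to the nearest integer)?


XP = 250 * level^1.5
Substitute level = 35:
XP = 250 * 35^1.5
= 250 * 207.0628
= 51766

51766 XP


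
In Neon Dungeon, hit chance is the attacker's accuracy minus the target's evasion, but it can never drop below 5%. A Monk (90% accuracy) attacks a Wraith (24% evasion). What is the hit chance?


accuracy - evasion = 90 - 24 = 66
Apply floor: max(66, 5) = 66
Hit chance = 66%

66%


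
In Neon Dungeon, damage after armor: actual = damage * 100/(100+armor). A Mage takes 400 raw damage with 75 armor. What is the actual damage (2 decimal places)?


actual = 400 * 100 / (100 + 75)
= 400 * 100 / 175
= 40000 / 175
= 228.57

228.57 damage


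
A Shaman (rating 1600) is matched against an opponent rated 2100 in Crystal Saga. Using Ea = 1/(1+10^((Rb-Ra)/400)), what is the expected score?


Elo expected score: Ea = 1/(1 + 10^((Rb-Ra)/400))
Rb - Ra = 2100 - 1600 = 500
(Rb-Ra)/400 = 500/400 = 1.25
10^1.25 = 17.782794
Ea = 1/(1 + 17.782794) = 1/18.782794 = 0.0532

0.0532


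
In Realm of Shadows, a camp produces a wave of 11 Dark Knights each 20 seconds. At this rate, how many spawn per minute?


Spawns per minute = count * (60 / interval)
= 11 * (60 / 20)
= 11 * 3.0
= 33.0

33.0 per minute


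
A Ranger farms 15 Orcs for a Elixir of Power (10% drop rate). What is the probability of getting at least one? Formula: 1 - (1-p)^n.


P(at least one) = 1 - P(none) = 1 - (1-p)^n
p = 10/100 = 0.1
1 - p = 0.9
(1 - p)^15 = 0.9^15 = 0.205891
P(at least one) = 1 - 0.205891 = 0.7941

0.7941


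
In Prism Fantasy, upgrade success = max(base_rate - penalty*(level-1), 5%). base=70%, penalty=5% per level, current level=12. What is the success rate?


raw_rate = 70 - 5 * (12 - 1)
= 70 - 5 * 11
= 70 - 55
= 15
Apply floor: max(15, 5) = 15%

15%


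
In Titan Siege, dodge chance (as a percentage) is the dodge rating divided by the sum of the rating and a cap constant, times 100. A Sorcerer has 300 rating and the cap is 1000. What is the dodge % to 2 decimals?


dodge% = 300 / (300 + 1000) * 100
= 300 / 1300 * 100
= 0.230769 * 100
= 23.08%

23.08%


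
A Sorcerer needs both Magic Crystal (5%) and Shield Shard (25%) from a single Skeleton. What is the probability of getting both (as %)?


For independent events, P(both) = P(A) * P(B)
= 5% * 25%
= 125 / 100 %
= 1.25%

1.25%


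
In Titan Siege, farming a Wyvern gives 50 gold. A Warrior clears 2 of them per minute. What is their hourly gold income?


Gold per minute = 50 * 2 = 100
Gold per hour = 100 * 60 = 6000

6000 gold/hour


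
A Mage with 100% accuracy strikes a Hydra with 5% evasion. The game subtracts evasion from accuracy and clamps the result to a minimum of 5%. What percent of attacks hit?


accuracy - evasion = 100 - 5 = 95
Apply floor: max(95, 5) = 95
Hit chance = 95%

95%


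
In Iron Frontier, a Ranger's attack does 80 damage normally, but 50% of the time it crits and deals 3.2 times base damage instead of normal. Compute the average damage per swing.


E[dmg] = base * (1 + crit_chance * (crit_mult - 1))
cc as decimal = 50/100 = 0.5
cm - 1 = 3.2 - 1 = 2.2
Bonus factor = 0.5 * 2.2 = 1.1
Total multiplier = 1 + 1.1 = 2.1
Expected damage = 80 * 2.1 = 168.00

168.00 damage


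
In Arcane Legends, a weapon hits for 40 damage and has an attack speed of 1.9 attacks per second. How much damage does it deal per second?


DPS = damage * attack_speed
= 40 * 1.9
= 76.0

76.0 DPS


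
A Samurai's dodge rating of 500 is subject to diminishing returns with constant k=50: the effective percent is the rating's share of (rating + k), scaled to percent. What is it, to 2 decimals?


effective% = rating / (rating + k) * 100
= 500 / (500 + 50) * 100
= 500 / 550 * 100
= 0.909091 * 100
= 90.91%

90.91%


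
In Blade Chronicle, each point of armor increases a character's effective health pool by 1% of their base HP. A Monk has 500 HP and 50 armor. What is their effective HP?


EHP = 500 * (1 + 50/100)
= 500 * (1 + 0.5)
= 500 * 1.5
= 750.0

750.0 EHP


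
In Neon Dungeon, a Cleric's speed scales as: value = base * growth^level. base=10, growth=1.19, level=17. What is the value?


value = base * growth^level
= 10 * 1.19^17
= 10 * 19.244133
= 192.44

192.44 speed


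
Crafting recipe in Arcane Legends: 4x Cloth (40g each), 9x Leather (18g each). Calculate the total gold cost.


Cost breakdown:
  Cloth: 4 * 40 = 160
  Leather: 9 * 18 = 162
Total = 160 + 162 = 322

322 gold


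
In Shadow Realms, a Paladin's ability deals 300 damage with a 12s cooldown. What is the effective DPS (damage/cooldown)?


DPS = damage / cooldown
= 300 / 12
= 25.00

25.00 DPS


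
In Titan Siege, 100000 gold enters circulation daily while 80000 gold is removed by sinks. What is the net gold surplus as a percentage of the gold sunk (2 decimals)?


Net gold = 100000 - 80000 = 20000
Inflation rate = net / sunk * 100 = 20000 / 80000 * 100
= 0.25 * 100
= 25.00%

25.00%


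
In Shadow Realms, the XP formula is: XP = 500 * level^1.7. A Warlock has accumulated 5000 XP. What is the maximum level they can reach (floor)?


XP = 500 * level^1.7, so level = (XP / 500)^(1/1.7)
= (5000 / 500)^(1/1.7)
= 10.0^0.5882
= 3.8747
Floor: level = 3

level 3


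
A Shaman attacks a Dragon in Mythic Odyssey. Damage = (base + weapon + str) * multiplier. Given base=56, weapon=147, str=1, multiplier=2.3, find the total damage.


Sum base + weapon + str = 56 + 147 + 1 = 204
Multiply by 2.3:
204 * 2.3 = 469.2

469.2 damage


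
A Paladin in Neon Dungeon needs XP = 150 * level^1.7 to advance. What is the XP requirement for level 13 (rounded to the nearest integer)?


XP = 150 * level^1.7
Substitute level = 13:
XP = 150 * 13^1.7
= 150 * 78.2895
= 11743

11743 XP


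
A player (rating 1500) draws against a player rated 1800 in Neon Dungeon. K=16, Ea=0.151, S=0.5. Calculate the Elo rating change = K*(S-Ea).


Elo update: delta = K * (S - Ea), where S = 0.5 (draws)
S - Ea = 0.5 - 0.151 = 0.349
Rating change = 16 * 0.349
= 5.58

5.58 rating points


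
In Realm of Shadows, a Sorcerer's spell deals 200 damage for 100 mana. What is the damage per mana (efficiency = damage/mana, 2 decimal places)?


Efficiency = damage / mana
= 200 / 100
= 2.00

2.00 dmg/mana


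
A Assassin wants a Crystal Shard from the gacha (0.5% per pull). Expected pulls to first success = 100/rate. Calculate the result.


Expected pulls for a geometric distribution = 1/p = 100 / rate%
= 100 / 0.5
= 200.0

200.0 pulls


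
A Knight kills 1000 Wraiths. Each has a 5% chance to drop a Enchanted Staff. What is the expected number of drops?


Expected drops = kills * (drop_rate / 100)
= 1000 * (5 / 100)
= 1000 * 0.05
= 50.0

50.0 drops


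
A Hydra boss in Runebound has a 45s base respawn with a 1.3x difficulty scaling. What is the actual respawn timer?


Respawn time = base * multiplier
= 45 * 1.3
= 58.5 seconds

58.5 seconds


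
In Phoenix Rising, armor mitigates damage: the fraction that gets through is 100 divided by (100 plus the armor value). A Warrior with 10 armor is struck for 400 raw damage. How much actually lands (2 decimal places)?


actual = 400 * 100 / (100 + 10)
= 400 * 100 / 110
= 40000 / 110
= 363.64

363.64 damage


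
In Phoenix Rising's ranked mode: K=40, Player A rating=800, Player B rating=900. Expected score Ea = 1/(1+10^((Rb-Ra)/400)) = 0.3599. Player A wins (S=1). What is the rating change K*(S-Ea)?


Elo update: delta = K * (S - Ea), where S = 1 (wins)
S - Ea = 1 - 0.3599 = 0.6401
Rating change = 40 * 0.6401
= 25.60

25.60 rating points


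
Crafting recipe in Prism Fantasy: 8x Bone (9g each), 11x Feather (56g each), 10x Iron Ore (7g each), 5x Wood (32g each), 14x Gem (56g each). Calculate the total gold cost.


Cost breakdown:
  Bone: 8 * 9 = 72
  Feather: 11 * 56 = 616
  Iron Ore: 10 * 7 = 70
  Wood: 5 * 32 = 160
  Gem: 14 * 56 = 784
Total = 72 + 616 + 70 + 160 + 784 = 1702

1702 gold


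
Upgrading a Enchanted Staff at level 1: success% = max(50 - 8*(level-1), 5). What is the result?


raw_rate = 50 - 8 * (1 - 1)
= 50 - 8 * 0
= 50 - 0
= 50
Apply floor: max(50, 5) = 50%

50%


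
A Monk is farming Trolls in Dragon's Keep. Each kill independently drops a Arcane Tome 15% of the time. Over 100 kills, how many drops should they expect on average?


Expected drops = kills * (drop_rate / 100)
= 100 * (15 / 100)
= 100 * 0.15
= 15.0

15.0 drops


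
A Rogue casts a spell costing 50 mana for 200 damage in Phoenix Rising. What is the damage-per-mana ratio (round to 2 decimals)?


Efficiency = damage / mana
= 200 / 50
= 4.00

4.00 dmg/mana


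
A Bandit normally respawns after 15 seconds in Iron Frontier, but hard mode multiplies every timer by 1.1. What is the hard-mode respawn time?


Respawn time = base * multiplier
= 15 * 1.1
= 16.5 seconds

16.5 seconds


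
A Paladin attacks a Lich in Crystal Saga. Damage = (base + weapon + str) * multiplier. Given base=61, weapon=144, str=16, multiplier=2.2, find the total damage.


Sum base + weapon + str = 61 + 144 + 16 = 221
Multiply by 2.2:
221 * 2.2 = 486.2

486.2 damage


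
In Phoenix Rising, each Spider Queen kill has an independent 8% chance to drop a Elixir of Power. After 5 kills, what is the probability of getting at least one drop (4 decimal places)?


P(at least one) = 1 - P(none) = 1 - (1-p)^n
p = 8/100 = 0.08
1 - p = 0.92
(1 - p)^5 = 0.92^5 = 0.659082
P(at least one) = 1 - 0.659082 = 0.3409

0.3409


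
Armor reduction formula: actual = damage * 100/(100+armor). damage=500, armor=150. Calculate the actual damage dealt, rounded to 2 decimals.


actual = 500 * 100 / (100 + 150)
= 500 * 100 / 250
= 50000 / 250
= 200.00

200.00 damage


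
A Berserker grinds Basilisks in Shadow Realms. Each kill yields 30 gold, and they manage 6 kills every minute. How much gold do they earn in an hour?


Gold per minute = 30 * 6 = 180
Gold per hour = 180 * 60 = 10800

10800 gold/hour


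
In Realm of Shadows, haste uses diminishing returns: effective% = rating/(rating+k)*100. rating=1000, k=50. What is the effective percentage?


effective% = rating / (rating + k) * 100
= 1000 / (1000 + 50) * 100
= 1000 / 1050 * 100
= 0.952381 * 100
= 95.24%

95.24%


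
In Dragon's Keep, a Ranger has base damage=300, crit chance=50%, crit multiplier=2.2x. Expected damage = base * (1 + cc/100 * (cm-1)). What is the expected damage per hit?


E[dmg] = base * (1 + crit_chance * (crit_mult - 1))
cc as decimal = 50/100 = 0.5
cm - 1 = 2.2 - 1 = 1.2
Bonus factor = 0.5 * 1.2 = 0.6
Total multiplier = 1 + 0.6 = 1.6
Expected damage = 300 * 1.6 = 480.00

480.00 damage


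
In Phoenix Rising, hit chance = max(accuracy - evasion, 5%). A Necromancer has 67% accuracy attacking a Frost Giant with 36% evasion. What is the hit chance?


accuracy - evasion = 67 - 36 = 31
Apply floor: max(31, 5) = 31
Hit chance = 31%

31%


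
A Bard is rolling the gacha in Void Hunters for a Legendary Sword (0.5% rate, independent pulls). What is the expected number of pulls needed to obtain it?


Expected pulls for a geometric distribution = 1/p = 100 / rate%
= 100 / 0.5
= 200.0

200.0 pulls


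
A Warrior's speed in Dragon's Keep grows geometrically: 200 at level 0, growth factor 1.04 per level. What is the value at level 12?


value = base * growth^level
= 200 * 1.04^12
= 200 * 1.601032
= 320.21

320.21 speed


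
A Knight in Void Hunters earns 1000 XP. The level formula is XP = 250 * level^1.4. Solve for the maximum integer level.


XP = 250 * level^1.4, so level = (XP / 250)^(1/1.4)
= (1000 / 250)^(1/1.4)
= 4.0^0.7143
= 2.6918
Floor: level = 2

level 2


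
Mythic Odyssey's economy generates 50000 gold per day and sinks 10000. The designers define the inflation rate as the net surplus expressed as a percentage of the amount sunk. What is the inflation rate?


Net gold = 50000 - 10000 = 40000
Inflation rate = net / sunk * 100 = 40000 / 10000 * 100
= 4.0 * 100
= 400.00%

400.00%


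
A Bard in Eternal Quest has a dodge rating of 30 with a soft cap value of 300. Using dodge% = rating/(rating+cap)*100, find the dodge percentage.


dodge% = 30 / (30 + 300) * 100
= 30 / 330 * 100
= 0.090909 * 100
= 9.09%

9.09%


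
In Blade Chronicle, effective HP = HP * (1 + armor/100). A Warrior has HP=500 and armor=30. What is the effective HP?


EHP = 500 * (1 + 30/100)
= 500 * (1 + 0.3)
= 500 * 1.3
= 650.0

650.0 EHP


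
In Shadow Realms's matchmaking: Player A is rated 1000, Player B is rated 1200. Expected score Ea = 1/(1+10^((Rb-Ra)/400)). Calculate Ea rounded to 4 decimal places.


Elo expected score: Ea = 1/(1 + 10^((Rb-Ra)/400))
Rb - Ra = 1200 - 1000 = 200
(Rb-Ra)/400 = 200/400 = 0.5
10^0.5 = 3.162278
Ea = 1/(1 + 3.162278) = 1/4.162278 = 0.2403

0.2403


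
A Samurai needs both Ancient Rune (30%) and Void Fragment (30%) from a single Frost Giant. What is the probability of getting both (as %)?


For independent events, P(both) = P(A) * P(B)
= 30% * 30%
= 900 / 100 %
= 9.0%

9.0%


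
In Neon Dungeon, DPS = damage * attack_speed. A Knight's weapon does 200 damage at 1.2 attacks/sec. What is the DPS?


DPS = damage * attack_speed
= 200 * 1.2
= 240.0

240.0 DPS


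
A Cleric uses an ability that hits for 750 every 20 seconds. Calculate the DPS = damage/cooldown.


DPS = damage / cooldown
= 750 / 20
= 37.50

37.50 DPS


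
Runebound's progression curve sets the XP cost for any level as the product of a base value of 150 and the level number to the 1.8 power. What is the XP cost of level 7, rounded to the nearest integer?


XP = 150 * level^1.8
Substitute level = 7:
XP = 150 * 7^1.8
= 150 * 33.2029
= 4980

4980 XP


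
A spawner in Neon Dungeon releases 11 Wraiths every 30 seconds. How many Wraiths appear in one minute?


Spawns per minute = count * (60 / interval)
= 11 * (60 / 30)
= 11 * 2.0
= 22.0

22.0 per minute


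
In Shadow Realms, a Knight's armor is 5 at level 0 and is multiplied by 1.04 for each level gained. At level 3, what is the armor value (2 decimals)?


value = base * growth^level
= 5 * 1.04^3
= 5 * 1.124864
= 5.62

5.62 armor


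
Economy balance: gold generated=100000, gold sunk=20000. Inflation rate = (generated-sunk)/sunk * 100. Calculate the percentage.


Net gold = 100000 - 20000 = 80000
Inflation rate = net / sunk * 100 = 80000 / 20000 * 100
= 4.0 * 100
= 400.00%

400.00%


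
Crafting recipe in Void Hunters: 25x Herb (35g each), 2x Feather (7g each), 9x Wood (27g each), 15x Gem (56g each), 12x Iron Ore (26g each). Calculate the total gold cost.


Cost breakdown:
  Herb: 25 * 35 = 875
  Feather: 2 * 7 = 14
  Wood: 9 * 27 = 243
  Gem: 15 * 56 = 840
  Iron Ore: 12 * 26 = 312
Total = 875 + 14 + 243 + 840 + 312 = 2284

2284 gold


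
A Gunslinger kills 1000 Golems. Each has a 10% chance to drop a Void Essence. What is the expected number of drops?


Expected drops = kills * (drop_rate / 100)
= 1000 * (10 / 100)
= 1000 * 0.1
= 100.0

100.0 drops


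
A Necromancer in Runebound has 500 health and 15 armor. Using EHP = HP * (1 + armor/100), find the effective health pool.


EHP = 500 * (1 + 15/100)
= 500 * (1 + 0.15)
= 500 * 1.15
= 575.0

575.0 EHP


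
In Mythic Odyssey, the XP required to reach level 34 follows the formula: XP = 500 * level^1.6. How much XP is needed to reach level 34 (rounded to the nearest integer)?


XP = 500 * level^1.6
Substitute level = 34:
XP = 500 * 34^1.6
= 500 * 282.0761
= 141038

141038 XP


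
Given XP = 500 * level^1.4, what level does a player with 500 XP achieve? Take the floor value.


XP = 500 * level^1.4, so level = (XP / 500)^(1/1.4)
= (500 / 500)^(1/1.4)
= 1.0^0.7143
= 1.0
Floor: level = 1

level 1


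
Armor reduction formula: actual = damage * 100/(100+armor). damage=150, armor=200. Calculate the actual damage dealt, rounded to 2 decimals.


actual = 150 * 100 / (100 + 200)
= 150 * 100 / 300
= 15000 / 300
= 50.00

50.00 damage


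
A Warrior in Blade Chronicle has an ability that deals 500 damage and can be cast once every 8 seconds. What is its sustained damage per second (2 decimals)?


DPS = damage / cooldown
= 500 / 8
= 62.50

62.50 DPS


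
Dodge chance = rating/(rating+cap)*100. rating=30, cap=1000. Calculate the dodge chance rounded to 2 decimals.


dodge% = 30 / (30 + 1000) * 100
= 30 / 1030 * 100
= 0.029126 * 100
= 2.91%

2.91%


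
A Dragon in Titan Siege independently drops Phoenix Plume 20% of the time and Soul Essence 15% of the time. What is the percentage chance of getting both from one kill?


For independent events, P(both) = P(A) * P(B)
= 20% * 15%
= 300 / 100 %
= 3.0%

3.0%


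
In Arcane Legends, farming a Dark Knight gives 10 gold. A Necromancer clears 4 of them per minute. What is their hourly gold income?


Gold per minute = 10 * 4 = 40
Gold per hour = 40 * 60 = 2400

2400 gold/hour


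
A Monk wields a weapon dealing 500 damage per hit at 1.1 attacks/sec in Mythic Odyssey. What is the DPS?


DPS = damage * attack_speed
= 500 * 1.1
= 550.0

550.0 DPS


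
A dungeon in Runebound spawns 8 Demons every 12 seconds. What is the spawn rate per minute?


Spawns per minute = count * (60 / interval)
= 8 * (60 / 12)
= 8 * 5.0
= 40.0

40.0 per minute


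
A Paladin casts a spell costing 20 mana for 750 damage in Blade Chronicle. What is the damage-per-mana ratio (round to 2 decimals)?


Efficiency = damage / mana
= 750 / 20
= 37.50

37.50 dmg/mana


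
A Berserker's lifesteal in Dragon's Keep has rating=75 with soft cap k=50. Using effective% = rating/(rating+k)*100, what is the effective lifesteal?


effective% = rating / (rating + k) * 100
= 75 / (75 + 50) * 100
= 75 / 125 * 100
= 0.6 * 100
= 60.00%

60.00%


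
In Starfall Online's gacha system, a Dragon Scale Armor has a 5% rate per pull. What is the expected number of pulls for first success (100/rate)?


Expected pulls for a geometric distribution = 1/p = 100 / rate%
= 100 / 5
= 20.0

20.0 pulls


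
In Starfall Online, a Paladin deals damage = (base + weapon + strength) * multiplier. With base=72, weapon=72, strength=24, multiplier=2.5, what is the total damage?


Sum base + weapon + str = 72 + 72 + 24 = 168
Multiply by 2.5:
168 * 2.5 = 420.0

420.0 damage


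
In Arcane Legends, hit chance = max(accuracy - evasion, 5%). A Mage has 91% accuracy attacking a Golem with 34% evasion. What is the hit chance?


accuracy - evasion = 91 - 34 = 57
Apply floor: max(57, 5) = 57
Hit chance = 57%

57%


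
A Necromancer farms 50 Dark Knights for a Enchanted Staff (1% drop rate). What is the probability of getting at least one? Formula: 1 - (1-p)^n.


P(at least one) = 1 - P(none) = 1 - (1-p)^n
p = 1/100 = 0.01
1 - p = 0.99
(1 - p)^50 = 0.99^50 = 0.605006
P(at least one) = 1 - 0.605006 = 0.3950

0.3950


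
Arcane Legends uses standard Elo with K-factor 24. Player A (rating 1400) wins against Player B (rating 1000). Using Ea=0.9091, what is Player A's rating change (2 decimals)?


Elo update: delta = K * (S - Ea), where S = 1 (wins)
S - Ea = 1 - 0.9091 = 0.0909
Rating change = 24 * 0.0909
= 2.18

2.18 rating points


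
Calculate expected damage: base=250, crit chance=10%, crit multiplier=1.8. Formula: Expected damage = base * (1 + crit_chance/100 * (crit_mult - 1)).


E[dmg] = base * (1 + crit_chance * (crit_mult - 1))
cc as decimal = 10/100 = 0.1
cm - 1 = 1.8 - 1 = 0.8
Bonus factor = 0.1 * 0.8 = 0.08
Total multiplier = 1 + 0.08 = 1.08
Expected damage = 250 * 1.08 = 270.00

270.00 damage


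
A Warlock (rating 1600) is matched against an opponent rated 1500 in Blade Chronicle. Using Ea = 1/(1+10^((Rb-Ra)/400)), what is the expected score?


Elo expected score: Ea = 1/(1 + 10^((Rb-Ra)/400))
Rb - Ra = 1500 - 1600 = -100
(Rb-Ra)/400 = -100/400 = -0.25
10^-0.25 = 0.562341
Ea = 1/(1 + 0.562341) = 1/1.562341 = 0.6401

0.6401


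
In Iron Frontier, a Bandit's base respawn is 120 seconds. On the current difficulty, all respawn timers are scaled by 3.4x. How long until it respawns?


Respawn time = base * multiplier
= 120 * 3.4
= 408.0 seconds

408.0 seconds


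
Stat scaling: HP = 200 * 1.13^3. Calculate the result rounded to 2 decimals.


value = base * growth^level
= 200 * 1.13^3
= 200 * 1.442897
= 288.58

288.58 HP


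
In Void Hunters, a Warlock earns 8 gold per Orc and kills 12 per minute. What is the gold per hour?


Gold per minute = 8 * 12 = 96
Gold per hour = 96 * 60 = 5760

5760 gold/hour


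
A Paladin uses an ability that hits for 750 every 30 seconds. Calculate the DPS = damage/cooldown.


DPS = damage / cooldown
= 750 / 30
= 25.00

25.00 DPS


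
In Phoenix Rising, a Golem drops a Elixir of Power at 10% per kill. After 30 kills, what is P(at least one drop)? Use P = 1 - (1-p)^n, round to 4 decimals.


P(at least one) = 1 - P(none) = 1 - (1-p)^n
p = 10/100 = 0.1
1 - p = 0.9
(1 - p)^30 = 0.9^30 = 0.042391
P(at least one) = 1 - 0.042391 = 0.9576

0.9576


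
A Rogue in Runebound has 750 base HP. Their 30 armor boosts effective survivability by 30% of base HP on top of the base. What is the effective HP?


EHP = 750 * (1 + 30/100)
= 750 * (1 + 0.3)
= 750 * 1.3
= 975.0

975.0 EHP


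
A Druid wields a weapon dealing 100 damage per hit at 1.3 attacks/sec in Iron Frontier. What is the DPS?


DPS = damage * attack_speed
= 100 * 1.3
= 130.0

130.0 DPS


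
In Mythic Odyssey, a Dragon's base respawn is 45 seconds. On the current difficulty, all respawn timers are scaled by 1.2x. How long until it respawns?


Respawn time = base * multiplier
= 45 * 1.2
= 54.0 seconds

54.0 seconds


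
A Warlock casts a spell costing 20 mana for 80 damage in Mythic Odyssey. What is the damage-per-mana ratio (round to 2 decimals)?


Efficiency = damage / mana
= 80 / 20
= 4.00

4.00 dmg/mana


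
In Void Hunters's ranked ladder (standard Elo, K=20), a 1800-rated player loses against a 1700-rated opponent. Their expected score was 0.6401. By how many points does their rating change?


Elo update: delta = K * (S - Ea), where S = 0 (loses)
S - Ea = 0 - 0.6401 = -0.6401
Rating change = 20 * -0.6401
= -12.80

-12.80 rating points


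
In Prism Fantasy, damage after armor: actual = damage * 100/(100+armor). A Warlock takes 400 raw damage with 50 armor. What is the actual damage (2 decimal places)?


actual = 400 * 100 / (100 + 50)
= 400 * 100 / 150
= 40000 / 150
= 266.67

266.67 damage


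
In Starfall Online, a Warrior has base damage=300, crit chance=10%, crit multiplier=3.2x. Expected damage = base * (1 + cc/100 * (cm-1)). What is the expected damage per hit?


E[dmg] = base * (1 + crit_chance * (crit_mult - 1))
cc as decimal = 10/100 = 0.1
cm - 1 = 3.2 - 1 = 2.2
Bonus factor = 0.1 * 2.2 = 0.22
Total multiplier = 1 + 0.22 = 1.22
Expected damage = 300 * 1.22 = 366.00

366.00 damage


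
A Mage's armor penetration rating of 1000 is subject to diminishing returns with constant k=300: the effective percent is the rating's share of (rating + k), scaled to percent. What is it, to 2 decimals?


effective% = rating / (rating + k) * 100
= 1000 / (1000 + 300) * 100
= 1000 / 1300 * 100
= 0.769231 * 100
= 76.92%

76.92%


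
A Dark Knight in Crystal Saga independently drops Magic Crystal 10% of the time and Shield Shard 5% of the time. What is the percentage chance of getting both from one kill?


For independent events, P(both) = P(A) * P(B)
= 10% * 5%
= 50 / 100 %
= 0.5%

0.5%


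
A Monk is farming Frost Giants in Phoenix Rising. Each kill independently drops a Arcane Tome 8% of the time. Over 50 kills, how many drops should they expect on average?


Expected drops = kills * (drop_rate / 100)
= 50 * (8 / 100)
= 50 * 0.08
= 4.0

4.0 drops


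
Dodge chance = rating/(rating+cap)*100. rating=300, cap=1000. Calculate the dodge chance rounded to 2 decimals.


dodge% = 300 / (300 + 1000) * 100
= 300 / 1300 * 100
= 0.230769 * 100
= 23.08%

23.08%


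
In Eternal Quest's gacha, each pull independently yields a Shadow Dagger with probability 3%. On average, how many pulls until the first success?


Expected pulls for a geometric distribution = 1/p = 100 / rate%
= 100 / 3
= 33.33

33.33 pulls


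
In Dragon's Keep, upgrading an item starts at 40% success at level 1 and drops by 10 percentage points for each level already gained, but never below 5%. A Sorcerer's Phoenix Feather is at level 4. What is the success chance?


raw_rate = 40 - 10 * (4 - 1)
= 40 - 10 * 3
= 40 - 30
= 10
Apply floor: max(10, 5) = 10%

10%


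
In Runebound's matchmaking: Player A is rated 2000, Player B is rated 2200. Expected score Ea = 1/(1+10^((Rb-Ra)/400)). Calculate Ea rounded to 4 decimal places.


Elo expected score: Ea = 1/(1 + 10^((Rb-Ra)/400))
Rb - Ra = 2200 - 2000 = 200
(Rb-Ra)/400 = 200/400 = 0.5
10^0.5 = 3.162278
Ea = 1/(1 + 3.162278) = 1/4.162278 = 0.2403

0.2403


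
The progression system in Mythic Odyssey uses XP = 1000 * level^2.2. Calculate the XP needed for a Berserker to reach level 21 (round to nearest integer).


XP = 1000 * level^2.2
Substitute level = 21:
XP = 1000 * 21^2.2
= 1000 * 810.7416
= 810742

810742 XP


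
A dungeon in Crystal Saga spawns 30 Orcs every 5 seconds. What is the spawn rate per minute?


Spawns per minute = count * (60 / interval)
= 30 * (60 / 5)
= 30 * 12.0
= 360.0

360.0 per minute


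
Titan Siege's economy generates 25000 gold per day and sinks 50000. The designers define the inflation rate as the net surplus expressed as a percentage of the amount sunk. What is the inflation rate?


Net gold = 25000 - 50000 = -25000
Inflation rate = net / sunk * 100 = -25000 / 50000 * 100
= -0.5 * 100
= -50.00%

-50.00%


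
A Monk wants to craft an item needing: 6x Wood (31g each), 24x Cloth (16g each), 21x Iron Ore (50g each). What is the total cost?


Cost breakdown:
  Wood: 6 * 31 = 186
  Cloth: 24 * 16 = 384
  Iron Ore: 21 * 50 = 1050
Total = 186 + 384 + 1050 = 1620

1620 gold


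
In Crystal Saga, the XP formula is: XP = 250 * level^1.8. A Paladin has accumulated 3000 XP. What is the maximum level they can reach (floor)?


XP = 250 * level^1.8, so level = (XP / 250)^(1/1.8)
= (3000 / 250)^(1/1.8)
= 12.0^0.5556
= 3.9769
Floor: level = 3

level 3


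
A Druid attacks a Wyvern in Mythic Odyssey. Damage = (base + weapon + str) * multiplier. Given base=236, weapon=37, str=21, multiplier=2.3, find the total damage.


Sum base + weapon + str = 236 + 37 + 21 = 294
Multiply by 2.3:
294 * 2.3 = 676.2

676.2 damage


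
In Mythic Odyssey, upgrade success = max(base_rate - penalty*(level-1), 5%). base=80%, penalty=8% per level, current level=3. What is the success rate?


raw_rate = 80 - 8 * (3 - 1)
= 80 - 8 * 2
= 80 - 16
= 64
Apply floor: max(64, 5) = 64%

64%


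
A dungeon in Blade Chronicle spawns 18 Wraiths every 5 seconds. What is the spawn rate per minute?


Spawns per minute = count * (60 / interval)
= 18 * (60 / 5)
= 18 * 12.0
= 216.0

216.0 per minute


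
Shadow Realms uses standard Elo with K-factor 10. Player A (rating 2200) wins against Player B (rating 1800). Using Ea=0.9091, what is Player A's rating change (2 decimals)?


Elo update: delta = K * (S - Ea), where S = 1 (wins)
S - Ea = 1 - 0.9091 = 0.0909
Rating change = 10 * 0.0909
= 0.91

0.91 rating points


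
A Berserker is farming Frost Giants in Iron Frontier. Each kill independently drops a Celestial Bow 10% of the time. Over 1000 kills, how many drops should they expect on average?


Expected drops = kills * (drop_rate / 100)
= 1000 * (10 / 100)
= 1000 * 0.1
= 100.0

100.0 drops


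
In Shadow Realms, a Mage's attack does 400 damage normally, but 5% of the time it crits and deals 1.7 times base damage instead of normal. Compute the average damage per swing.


E[dmg] = base * (1 + crit_chance * (crit_mult - 1))
cc as decimal = 5/100 = 0.05
cm - 1 = 1.7 - 1 = 0.7
Bonus factor = 0.05 * 0.7 = 0.035
Total multiplier = 1 + 0.035 = 1.035
Expected damage = 400 * 1.035 = 414.00

414.00 damage


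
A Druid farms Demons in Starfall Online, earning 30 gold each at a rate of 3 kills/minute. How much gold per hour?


Gold per minute = 30 * 3 = 90
Gold per hour = 90 * 60 = 5400

5400 gold/hour


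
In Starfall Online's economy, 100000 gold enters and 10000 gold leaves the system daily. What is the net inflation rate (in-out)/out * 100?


Net gold = 100000 - 10000 = 90000
Inflation rate = net / sunk * 100 = 90000 / 10000 * 100
= 9.0 * 100
= 900.00%

900.00%


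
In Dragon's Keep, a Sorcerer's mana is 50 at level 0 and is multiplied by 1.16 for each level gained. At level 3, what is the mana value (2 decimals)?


value = base * growth^level
= 50 * 1.16^3
= 50 * 1.560896
= 78.04

78.04 mana


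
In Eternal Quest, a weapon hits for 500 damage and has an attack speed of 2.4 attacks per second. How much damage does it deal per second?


DPS = damage * attack_speed
= 500 * 2.4
= 1200.0

1200.0 DPS


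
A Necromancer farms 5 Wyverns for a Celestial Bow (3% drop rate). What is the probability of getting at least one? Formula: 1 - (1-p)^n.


P(at least one) = 1 - P(none) = 1 - (1-p)^n
p = 3/100 = 0.03
1 - p = 0.97
(1 - p)^5 = 0.97^5 = 0.858734
P(at least one) = 1 - 0.858734 = 0.1413

0.1413


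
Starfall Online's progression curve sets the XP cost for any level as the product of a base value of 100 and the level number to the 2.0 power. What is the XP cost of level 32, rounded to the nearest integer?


XP = 100 * level^2.0
Substitute level = 32:
XP = 100 * 32^2.0
= 100 * 1024.0
= 102400

102400 XP


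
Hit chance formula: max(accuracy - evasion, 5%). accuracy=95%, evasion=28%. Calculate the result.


accuracy - evasion = 95 - 28 = 67
Apply floor: max(67, 5) = 67
Hit chance = 67%

67%


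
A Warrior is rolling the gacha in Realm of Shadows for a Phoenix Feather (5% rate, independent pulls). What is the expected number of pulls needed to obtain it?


Expected pulls for a geometric distribution = 1/p = 100 / rate%
= 100 / 5
= 20.0

20.0 pulls
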